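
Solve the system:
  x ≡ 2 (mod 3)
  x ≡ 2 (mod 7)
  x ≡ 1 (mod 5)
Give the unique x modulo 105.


Moduli 3, 7, 5 are pairwise coprime; by CRT there is a unique solution modulo M = 3 · 7 · 5 = 105.
Solve pairwise, accumulating the modulus:
  Start with x ≡ 2 (mod 3).
  Combine with x ≡ 2 (mod 7): since gcd(3, 7) = 1, we get a unique residue mod 21.
    Write x = 2 + 3·t and substitute into x ≡ 2 (mod 7): 3·t ≡ 2 − 2 = 0 (mod 7).
    The inverse of 3 mod 7 is 5 (since 3·5 = 15 = 2·7 + 1), so t ≡ 5·0 = 0 ≡ 0 (mod 7).
    Then x = 2 + 3·0 = 2, valid modulo lcm(3, 7) = 21: x ≡ 2 (mod 21).
  Combine with x ≡ 1 (mod 5): since gcd(21, 5) = 1, we get a unique residue mod 105.
    Write x = 2 + 21·t and substitute into x ≡ 1 (mod 5): 21·t ≡ 1 − 2 = -1 (mod 5).
    Reduce coefficients mod 5: 1·t ≡ 4 (mod 5).
    So t ≡ 4 (mod 5).
    Then x = 2 + 21·4 = 86, valid modulo lcm(21, 5) = 105: x ≡ 86 (mod 105).
Verify: 86 mod 3 = 2 ✓, 86 mod 7 = 2 ✓, 86 mod 5 = 1 ✓.

x ≡ 86 (mod 105).


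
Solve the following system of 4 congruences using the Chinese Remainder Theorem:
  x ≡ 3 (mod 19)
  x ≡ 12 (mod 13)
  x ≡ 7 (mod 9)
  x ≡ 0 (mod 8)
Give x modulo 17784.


Product of moduli M = 19 · 13 · 9 · 8 = 17784.
Merge one congruence at a time:
  Start: x ≡ 3 (mod 19).
  Combine with x ≡ 12 (mod 13); new modulus lcm = 247.
    Write x = 3 + 19·t and substitute into x ≡ 12 (mod 13): 19·t ≡ 12 − 3 = 9 (mod 13).
    Reduce coefficients mod 13: 6·t ≡ 9 (mod 13).
    The inverse of 6 mod 13 is 11 (since 6·11 = 66 = 5·13 + 1), so t ≡ 11·9 = 99 ≡ 8 (mod 13).
    Then x = 3 + 19·8 = 155, valid modulo lcm(19, 13) = 247: x ≡ 155 (mod 247).
  Combine with x ≡ 7 (mod 9); new modulus lcm = 2223.
    Write x = 155 + 247·t and substitute into x ≡ 7 (mod 9): 247·t ≡ 7 − 155 = -148 (mod 9).
    Reduce coefficients mod 9: 4·t ≡ 5 (mod 9).
    The inverse of 4 mod 9 is 7 (since 4·7 = 28 = 3·9 + 1), so t ≡ 7·5 = 35 ≡ 8 (mod 9).
    Then x = 155 + 247·8 = 2131, valid modulo lcm(247, 9) = 2223: x ≡ 2131 (mod 2223).
  Combine with x ≡ 0 (mod 8); new modulus lcm = 17784.
    Write x = 2131 + 2223·t and substitute into x ≡ 0 (mod 8): 2223·t ≡ 0 − 2131 = -2131 (mod 8).
    Reduce coefficients mod 8: 7·t ≡ 5 (mod 8).
    The inverse of 7 mod 8 is 7 (since 7·7 = 49 = 6·8 + 1), so t ≡ 7·5 = 35 ≡ 3 (mod 8).
    Then x = 2131 + 2223·3 = 8800, valid modulo lcm(2223, 8) = 17784: x ≡ 8800 (mod 17784).
Verify against each original: 8800 mod 19 = 3, 8800 mod 13 = 12, 8800 mod 9 = 7, 8800 mod 8 = 0.

x ≡ 8800 (mod 17784).


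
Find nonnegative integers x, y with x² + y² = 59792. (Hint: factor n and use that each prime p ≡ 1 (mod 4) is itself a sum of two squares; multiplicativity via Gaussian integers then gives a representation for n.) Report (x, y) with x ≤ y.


Step 1: Factor n = 59792 = 2^4 · 37 · 101.
Step 2: Check the mod-4 condition on each prime factor: 2 = 2 (special); 37 ≡ 1 (mod 4), exponent 1; 101 ≡ 1 (mod 4), exponent 1.
All primes ≡ 3 (mod 4) appear to even exponent (or don't appear), so by the two-squares theorem n IS expressible as a sum of two squares.
Step 3: Build a representation. Group n = k² · m with k = 4 and m = 37 · 101 = 3737 (a product of primes ≡ 1 (mod 4)); a representation of m scales to one of n via (k·x)² + (k·y)² = k²(x² + y²). Each prime p ≡ 1 (mod 4) is itself a sum of two squares; find a² by testing p − a² for a perfect square:
  37: 37 − 1² = 36 = 6² ⇒ 37 = 1² + 6².
  101: 101 − 1² = 100 = 10² ⇒ 101 = 1² + 10².
  Combine using the Brahmagupta–Fibonacci identity (a² + b²)(c² + d²) = (ac − bd)² + (ad + bc)² = (ac + bd)² + (ad − bc)²:
  37 · 101 = 3737: from (1² + 6²)(1² + 10²), take (1·1 − 6·10, 1·10 + 6·1) = (1 − 60, 10 + 6) = (-59, 16); dropping signs (only squares matter) gives (59, 16); check 59² + 16² = 3481 + 256 = 3737 ✓.
  Scale by k = 4: (4·59, 4·16) = (236, 64).
Step 4: Order so x ≤ y and verify: 64² + 236² = 4096 + 55696 = 59792 = n. ✓

n = 59792 = 64² + 236² (one valid representation with x ≤ y).


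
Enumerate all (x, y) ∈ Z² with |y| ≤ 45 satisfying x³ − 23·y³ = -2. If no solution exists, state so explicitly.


The equation is x³ - 23y³ = -2. For fixed y, x³ = 23·y³ − 2, so a solution requires the RHS to be a perfect cube.
Strategy: iterate y from -45 to 45, compute RHS = 23·y³ − 2, and check whether it is a (positive or negative) perfect cube.
Check small values of y:
  y = 0: RHS = -2 is not a perfect cube.
  y = 1: RHS = 21 is not a perfect cube.
  y = -1: RHS = -25 is not a perfect cube.
  y = 2: RHS = 182 is not a perfect cube.
  y = -2: RHS = -186 is not a perfect cube.
  y = 3: RHS = 619 is not a perfect cube.
  y = -3: RHS = -623 is not a perfect cube.
Continuing the search up to |y| = 45 finds no solutions either.
No (x, y) in the scanned range satisfies the equation.

No integer solutions with |y| ≤ 45.


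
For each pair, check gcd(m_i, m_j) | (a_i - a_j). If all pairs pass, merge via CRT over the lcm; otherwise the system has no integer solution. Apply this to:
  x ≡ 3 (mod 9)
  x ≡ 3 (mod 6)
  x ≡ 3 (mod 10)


Moduli 9, 6, 10 are not pairwise coprime, so CRT works modulo lcm(m_i) when all pairwise compatibility conditions hold.
Pairwise compatibility: gcd(m_i, m_j) must divide a_i - a_j for every pair.
Merge one congruence at a time:
  Start: x ≡ 3 (mod 9).
  Combine with x ≡ 3 (mod 6): gcd(9, 6) = 3; 3 - 3 = 0, which IS divisible by 3, so compatible.
    Write x = 3 + 9·t and substitute into x ≡ 3 (mod 6): 9·t ≡ 3 − 3 = 0 (mod 6).
    Divide the congruence (and modulus) by g = 3: 3·t ≡ 0 (mod 2).
    Reduce coefficients mod 2: 1·t ≡ 0 (mod 2).
    So t ≡ 0 (mod 2).
    Then x = 3 + 9·0 = 3, valid modulo lcm(9, 6) = 18: x ≡ 3 (mod 18).
  Combine with x ≡ 3 (mod 10): gcd(18, 10) = 2; 3 - 3 = 0, which IS divisible by 2, so compatible.
    Write x = 3 + 18·t and substitute into x ≡ 3 (mod 10): 18·t ≡ 3 − 3 = 0 (mod 10).
    Divide the congruence (and modulus) by g = 2: 9·t ≡ 0 (mod 5).
    Reduce coefficients mod 5: 4·t ≡ 0 (mod 5).
    The inverse of 4 mod 5 is 4 (since 4·4 = 16 = 3·5 + 1), so t ≡ 4·0 = 0 ≡ 0 (mod 5).
    Then x = 3 + 18·0 = 3, valid modulo lcm(18, 10) = 90: x ≡ 3 (mod 90).
Verify: 3 mod 9 = 3, 3 mod 6 = 3, 3 mod 10 = 3.

x ≡ 3 (mod 90).


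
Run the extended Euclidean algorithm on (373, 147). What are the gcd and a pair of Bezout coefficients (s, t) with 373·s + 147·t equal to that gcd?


Euclidean algorithm on (373, 147) — divide until remainder is 0:
  373 = 2 · 147 + 79
  147 = 1 · 79 + 68
  79 = 1 · 68 + 11
  68 = 6 · 11 + 2
  11 = 5 · 2 + 1
  2 = 2 · 1 + 0
gcd(373, 147) = 1.
Track Bezout coefficients alongside the remainders: start with r₀ = 373 = a·1 + b·0 (s = 1, t = 0) and r₁ = 147 = a·0 + b·1 (s = 0, t = 1); each new remainder r_{k+1} = r_{k-1} − q_k·r_k inherits s_{k+1} = s_{k-1} − q_k·s_k, t_{k+1} = t_{k-1} − q_k·t_k, so r_k = a·s_k + b·t_k at every step:
  q = 2: r = 79, s = 1 − 2·0 = 1, t = 0 − 2·1 = -2  (check: 373·1 + 147·(-2) = 79)
  q = 1: r = 68, s = 0 − 1·1 = -1, t = 1 − 1·(-2) = 3  (check: 373·(-1) + 147·3 = 68)
  q = 1: r = 11, s = 1 − 1·(-1) = 2, t = -2 − 1·3 = -5  (check: 373·2 + 147·(-5) = 11)
  q = 6: r = 2, s = -1 − 6·2 = -13, t = 3 − 6·(-5) = 33  (check: 373·(-13) + 147·33 = 2)
  q = 5: r = 1, s = 2 − 5·(-13) = 67, t = -5 − 5·33 = -170  (check: 373·67 + 147·(-170) = 1)
The row with r = 1 (the gcd) gives the Bezout coefficients s = 67, t = -170.
Result: 373 · (67) + 147 · (-170) = 1.

gcd(373, 147) = 1; s = 67, t = -170 (check: 373·67 + 147·(-170) = 1).


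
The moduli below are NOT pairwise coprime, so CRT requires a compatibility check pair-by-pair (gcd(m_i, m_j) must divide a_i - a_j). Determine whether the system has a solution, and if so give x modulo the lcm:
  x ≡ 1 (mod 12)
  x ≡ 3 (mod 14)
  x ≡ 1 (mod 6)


Moduli 12, 14, 6 are not pairwise coprime, so CRT works modulo lcm(m_i) when all pairwise compatibility conditions hold.
Pairwise compatibility: gcd(m_i, m_j) must divide a_i - a_j for every pair.
Merge one congruence at a time:
  Start: x ≡ 1 (mod 12).
  Combine with x ≡ 3 (mod 14): gcd(12, 14) = 2; 3 - 1 = 2, which IS divisible by 2, so compatible.
    Write x = 1 + 12·t and substitute into x ≡ 3 (mod 14): 12·t ≡ 3 − 1 = 2 (mod 14).
    Divide the congruence (and modulus) by g = 2: 6·t ≡ 1 (mod 7).
    The inverse of 6 mod 7 is 6 (since 6·6 = 36 = 5·7 + 1), so t ≡ 6·1 = 6 ≡ 6 (mod 7).
    Then x = 1 + 12·6 = 73, valid modulo lcm(12, 14) = 84: x ≡ 73 (mod 84).
  Combine with x ≡ 1 (mod 6): gcd(84, 6) = 6; 1 - 73 = -72, which IS divisible by 6, so compatible.
    Write x = 73 + 84·t and substitute into x ≡ 1 (mod 6): 84·t ≡ 1 − 73 = -72 (mod 6).
    Divide the congruence (and modulus) by g = 6: 14·t ≡ -12 (mod 1).
    Modulo 1 every t works; take t = 0.
    Then x = 73 + 84·0 = 73, valid modulo lcm(84, 6) = 84: x ≡ 73 (mod 84).
Verify: 73 mod 12 = 1, 73 mod 14 = 3, 73 mod 6 = 1.

x ≡ 73 (mod 84).


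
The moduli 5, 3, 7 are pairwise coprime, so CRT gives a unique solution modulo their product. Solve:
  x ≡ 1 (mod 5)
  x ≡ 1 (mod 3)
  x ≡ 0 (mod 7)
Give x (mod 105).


Moduli 5, 3, 7 are pairwise coprime; by CRT there is a unique solution modulo M = 5 · 3 · 7 = 105.
Solve pairwise, accumulating the modulus:
  Start with x ≡ 1 (mod 5).
  Combine with x ≡ 1 (mod 3): since gcd(5, 3) = 1, we get a unique residue mod 15.
    Write x = 1 + 5·t and substitute into x ≡ 1 (mod 3): 5·t ≡ 1 − 1 = 0 (mod 3).
    Reduce coefficients mod 3: 2·t ≡ 0 (mod 3).
    The inverse of 2 mod 3 is 2 (since 2·2 = 4 = 1·3 + 1), so t ≡ 2·0 = 0 ≡ 0 (mod 3).
    Then x = 1 + 5·0 = 1, valid modulo lcm(5, 3) = 15: x ≡ 1 (mod 15).
  Combine with x ≡ 0 (mod 7): since gcd(15, 7) = 1, we get a unique residue mod 105.
    Write x = 1 + 15·t and substitute into x ≡ 0 (mod 7): 15·t ≡ 0 − 1 = -1 (mod 7).
    Reduce coefficients mod 7: 1·t ≡ 6 (mod 7).
    So t ≡ 6 (mod 7).
    Then x = 1 + 15·6 = 91, valid modulo lcm(15, 7) = 105: x ≡ 91 (mod 105).
Verify: 91 mod 5 = 1 ✓, 91 mod 3 = 1 ✓, 91 mod 7 = 0 ✓.

x ≡ 91 (mod 105).


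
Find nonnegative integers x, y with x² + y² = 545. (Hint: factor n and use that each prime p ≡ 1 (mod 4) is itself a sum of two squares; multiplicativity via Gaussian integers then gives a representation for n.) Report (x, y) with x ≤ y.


Step 1: Factor n = 545 = 5 · 109.
Step 2: Check the mod-4 condition on each prime factor: 5 ≡ 1 (mod 4), exponent 1; 109 ≡ 1 (mod 4), exponent 1.
All primes ≡ 3 (mod 4) appear to even exponent (or don't appear), so by the two-squares theorem n IS expressible as a sum of two squares.
Step 3: Build a representation. Here n = 5 · 109 is a product of primes ≡ 1 (mod 4). Each prime p ≡ 1 (mod 4) is itself a sum of two squares; find a² by testing p − a² for a perfect square:
  5: 5 − 1² = 4 = 2² ⇒ 5 = 1² + 2².
  109: 109 − 1² = 108, 109 − 2² = 105, 109 − 3² = 100 = 10² ⇒ 109 = 3² + 10².
  Combine using the Brahmagupta–Fibonacci identity (a² + b²)(c² + d²) = (ac − bd)² + (ad + bc)² = (ac + bd)² + (ad − bc)²:
  5 · 109 = 545: from (1² + 2²)(3² + 10²), take (1·3 − 2·10, 1·10 + 2·3) = (3 − 20, 10 + 6) = (-17, 16); dropping signs (only squares matter) gives (17, 16); check 17² + 16² = 289 + 256 = 545 ✓.
Step 4: Order so x ≤ y and verify: 16² + 17² = 256 + 289 = 545 = n. ✓

n = 545 = 16² + 17² (one valid representation with x ≤ y).


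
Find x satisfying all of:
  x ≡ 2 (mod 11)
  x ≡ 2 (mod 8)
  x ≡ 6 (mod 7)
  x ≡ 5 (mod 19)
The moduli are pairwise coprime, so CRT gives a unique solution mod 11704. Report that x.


Product of moduli M = 11 · 8 · 7 · 19 = 11704.
Merge one congruence at a time:
  Start: x ≡ 2 (mod 11).
  Combine with x ≡ 2 (mod 8); new modulus lcm = 88.
    Write x = 2 + 11·t and substitute into x ≡ 2 (mod 8): 11·t ≡ 2 − 2 = 0 (mod 8).
    Reduce coefficients mod 8: 3·t ≡ 0 (mod 8).
    The inverse of 3 mod 8 is 3 (since 3·3 = 9 = 1·8 + 1), so t ≡ 3·0 = 0 ≡ 0 (mod 8).
    Then x = 2 + 11·0 = 2, valid modulo lcm(11, 8) = 88: x ≡ 2 (mod 88).
  Combine with x ≡ 6 (mod 7); new modulus lcm = 616.
    Write x = 2 + 88·t and substitute into x ≡ 6 (mod 7): 88·t ≡ 6 − 2 = 4 (mod 7).
    Reduce coefficients mod 7: 4·t ≡ 4 (mod 7).
    The inverse of 4 mod 7 is 2 (since 4·2 = 8 = 1·7 + 1), so t ≡ 2·4 = 8 ≡ 1 (mod 7).
    Then x = 2 + 88·1 = 90, valid modulo lcm(88, 7) = 616: x ≡ 90 (mod 616).
  Combine with x ≡ 5 (mod 19); new modulus lcm = 11704.
    Write x = 90 + 616·t and substitute into x ≡ 5 (mod 19): 616·t ≡ 5 − 90 = -85 (mod 19).
    Reduce coefficients mod 19: 8·t ≡ 10 (mod 19).
    The inverse of 8 mod 19 is 12 (since 8·12 = 96 = 5·19 + 1), so t ≡ 12·10 = 120 ≡ 6 (mod 19).
    Then x = 90 + 616·6 = 3786, valid modulo lcm(616, 19) = 11704: x ≡ 3786 (mod 11704).
Verify against each original: 3786 mod 11 = 2, 3786 mod 8 = 2, 3786 mod 7 = 6, 3786 mod 19 = 5.

x ≡ 3786 (mod 11704).


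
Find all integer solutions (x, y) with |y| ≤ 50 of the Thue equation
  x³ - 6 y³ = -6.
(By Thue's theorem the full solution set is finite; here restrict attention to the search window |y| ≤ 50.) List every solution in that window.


The equation is x³ - 6y³ = -6. For fixed y, x³ = 6·y³ − 6, so a solution requires the RHS to be a perfect cube.
Strategy: iterate y from -50 to 50, compute RHS = 6·y³ − 6, and check whether it is a (positive or negative) perfect cube.
Check small values of y:
  y = 0: RHS = -6 is not a perfect cube.
  y = 1: RHS = 0 = (0)³ ⇒ x = 0 works.
  y = -1: RHS = -12 is not a perfect cube.
  y = 2: RHS = 42 is not a perfect cube.
  y = -2: RHS = -54 is not a perfect cube.
  y = 3: RHS = 156 is not a perfect cube.
  y = -3: RHS = -168 is not a perfect cube.
Continuing the search up to |y| = 50 finds no further solutions beyond those listed.
Collected solutions: (0, 1).

Solutions (with |y| ≤ 50): (0, 1).


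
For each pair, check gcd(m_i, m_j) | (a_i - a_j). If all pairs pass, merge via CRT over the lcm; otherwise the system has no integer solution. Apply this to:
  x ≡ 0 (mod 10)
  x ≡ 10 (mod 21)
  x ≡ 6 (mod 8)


Moduli 10, 21, 8 are not pairwise coprime, so CRT works modulo lcm(m_i) when all pairwise compatibility conditions hold.
Pairwise compatibility: gcd(m_i, m_j) must divide a_i - a_j for every pair.
Merge one congruence at a time:
  Start: x ≡ 0 (mod 10).
  Combine with x ≡ 10 (mod 21): gcd(10, 21) = 1; 10 - 0 = 10, which IS divisible by 1, so compatible.
    Write x = 0 + 10·t and substitute into x ≡ 10 (mod 21): 10·t ≡ 10 − 0 = 10 (mod 21).
    The inverse of 10 mod 21 is 19 (since 10·19 = 190 = 9·21 + 1), so t ≡ 19·10 = 190 ≡ 1 (mod 21).
    Then x = 0 + 10·1 = 10, valid modulo lcm(10, 21) = 210: x ≡ 10 (mod 210).
  Combine with x ≡ 6 (mod 8): gcd(210, 8) = 2; 6 - 10 = -4, which IS divisible by 2, so compatible.
    Write x = 10 + 210·t and substitute into x ≡ 6 (mod 8): 210·t ≡ 6 − 10 = -4 (mod 8).
    Divide the congruence (and modulus) by g = 2: 105·t ≡ -2 (mod 4).
    Reduce coefficients mod 4: 1·t ≡ 2 (mod 4).
    So t ≡ 2 (mod 4).
    Then x = 10 + 210·2 = 430, valid modulo lcm(210, 8) = 840: x ≡ 430 (mod 840).
Verify: 430 mod 10 = 0, 430 mod 21 = 10, 430 mod 8 = 6.

x ≡ 430 (mod 840).


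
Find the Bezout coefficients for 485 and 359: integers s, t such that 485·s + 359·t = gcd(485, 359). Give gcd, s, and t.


Euclidean algorithm on (485, 359) — divide until remainder is 0:
  485 = 1 · 359 + 126
  359 = 2 · 126 + 107
  126 = 1 · 107 + 19
  107 = 5 · 19 + 12
  19 = 1 · 12 + 7
  12 = 1 · 7 + 5
  7 = 1 · 5 + 2
  5 = 2 · 2 + 1
  2 = 2 · 1 + 0
gcd(485, 359) = 1.
Track Bezout coefficients alongside the remainders: start with r₀ = 485 = a·1 + b·0 (s = 1, t = 0) and r₁ = 359 = a·0 + b·1 (s = 0, t = 1); each new remainder r_{k+1} = r_{k-1} − q_k·r_k inherits s_{k+1} = s_{k-1} − q_k·s_k, t_{k+1} = t_{k-1} − q_k·t_k, so r_k = a·s_k + b·t_k at every step:
  q = 1: r = 126, s = 1 − 1·0 = 1, t = 0 − 1·1 = -1  (check: 485·1 + 359·(-1) = 126)
  q = 2: r = 107, s = 0 − 2·1 = -2, t = 1 − 2·(-1) = 3  (check: 485·(-2) + 359·3 = 107)
  q = 1: r = 19, s = 1 − 1·(-2) = 3, t = -1 − 1·3 = -4  (check: 485·3 + 359·(-4) = 19)
  q = 5: r = 12, s = -2 − 5·3 = -17, t = 3 − 5·(-4) = 23  (check: 485·(-17) + 359·23 = 12)
  q = 1: r = 7, s = 3 − 1·(-17) = 20, t = -4 − 1·23 = -27  (check: 485·20 + 359·(-27) = 7)
  q = 1: r = 5, s = -17 − 1·20 = -37, t = 23 − 1·(-27) = 50  (check: 485·(-37) + 359·50 = 5)
  q = 1: r = 2, s = 20 − 1·(-37) = 57, t = -27 − 1·50 = -77  (check: 485·57 + 359·(-77) = 2)
  q = 2: r = 1, s = -37 − 2·57 = -151, t = 50 − 2·(-77) = 204  (check: 485·(-151) + 359·204 = 1)
The row with r = 1 (the gcd) gives the Bezout coefficients s = -151, t = 204.
Result: 485 · (-151) + 359 · (204) = 1.

gcd(485, 359) = 1; s = -151, t = 204 (check: 485·(-151) + 359·204 = 1).


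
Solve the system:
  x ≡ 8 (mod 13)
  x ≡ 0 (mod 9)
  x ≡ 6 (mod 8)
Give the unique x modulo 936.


Moduli 13, 9, 8 are pairwise coprime; by CRT there is a unique solution modulo M = 13 · 9 · 8 = 936.
Solve pairwise, accumulating the modulus:
  Start with x ≡ 8 (mod 13).
  Combine with x ≡ 0 (mod 9): since gcd(13, 9) = 1, we get a unique residue mod 117.
    Write x = 8 + 13·t and substitute into x ≡ 0 (mod 9): 13·t ≡ 0 − 8 = -8 (mod 9).
    Reduce coefficients mod 9: 4·t ≡ 1 (mod 9).
    The inverse of 4 mod 9 is 7 (since 4·7 = 28 = 3·9 + 1), so t ≡ 7·1 = 7 ≡ 7 (mod 9).
    Then x = 8 + 13·7 = 99, valid modulo lcm(13, 9) = 117: x ≡ 99 (mod 117).
  Combine with x ≡ 6 (mod 8): since gcd(117, 8) = 1, we get a unique residue mod 936.
    Write x = 99 + 117·t and substitute into x ≡ 6 (mod 8): 117·t ≡ 6 − 99 = -93 (mod 8).
    Reduce coefficients mod 8: 5·t ≡ 3 (mod 8).
    The inverse of 5 mod 8 is 5 (since 5·5 = 25 = 3·8 + 1), so t ≡ 5·3 = 15 ≡ 7 (mod 8).
    Then x = 99 + 117·7 = 918, valid modulo lcm(117, 8) = 936: x ≡ 918 (mod 936).
Verify: 918 mod 13 = 8 ✓, 918 mod 9 = 0 ✓, 918 mod 8 = 6 ✓.

x ≡ 918 (mod 936).


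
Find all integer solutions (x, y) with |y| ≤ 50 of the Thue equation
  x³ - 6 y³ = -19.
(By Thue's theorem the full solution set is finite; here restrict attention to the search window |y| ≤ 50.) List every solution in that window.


The equation is x³ - 6y³ = -19. For fixed y, x³ = 6·y³ − 19, so a solution requires the RHS to be a perfect cube.
Strategy: iterate y from -50 to 50, compute RHS = 6·y³ − 19, and check whether it is a (positive or negative) perfect cube.
Check small values of y:
  y = 0: RHS = -19 is not a perfect cube.
  y = 1: RHS = -13 is not a perfect cube.
  y = -1: RHS = -25 is not a perfect cube.
  y = 2: RHS = 29 is not a perfect cube.
  y = -2: RHS = -67 is not a perfect cube.
  y = 3: RHS = 143 is not a perfect cube.
  y = -3: RHS = -181 is not a perfect cube.
Continuing the search up to |y| = 50 finds no solutions either.
No (x, y) in the scanned range satisfies the equation.

No integer solutions with |y| ≤ 50.


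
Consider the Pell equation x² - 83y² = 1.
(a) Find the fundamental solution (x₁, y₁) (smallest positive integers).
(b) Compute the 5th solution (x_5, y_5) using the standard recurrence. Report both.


Step 1: Find the fundamental solution (x₁, y₁) of x² - 83y² = 1.
  Expand √83 as a continued fraction. a₀ = ⌊√83⌋ = 9; iterate m_{k+1} = d_k·a_k − m_k, d_{k+1} = (83 − m_{k+1}²)/d_k, a_{k+1} = ⌊(a₀ + m_{k+1})/d_{k+1}⌋ (starting m₀ = 0, d₀ = 1), with convergents p_k = a_k·p_{k-1} + p_{k-2}, q_k = a_k·q_{k-1} + q_{k-2} (p₋₁ = 1, q₋₁ = 0):
  k = 0: a₀ = 9; p₀/q₀ = 9/1; p₀² − 83·q₀² = 81 − 83 = -2.
  k = 1: m = 9, d = 2, a = ⌊(9 + 9)/2⌋ = 9; p/q = (9·9 + 1)/(9·1 + 0) = 82/9; p² − 83·q² = 6724 − 6723 = 1.
  The first convergent with p² − 83·q² = 1 gives the fundamental solution (x₁, y₁) = (82, 9).
Step 2: Apply the recurrence (x_{n+1}, y_{n+1}) = (x₁x_n + 83y₁y_n, x₁y_n + y₁x_n) repeatedly.
  From (x_1, y_1) = (82, 9): x_2 = 82·82 + 83·9·9 = 13447; y_2 = 82·9 + 9·82 = 1476.
  From (x_2, y_2) = (13447, 1476): x_3 = 82·13447 + 83·9·1476 = 2205226; y_3 = 82·1476 + 9·13447 = 242055.
  From (x_3, y_3) = (2205226, 242055): x_4 = 82·2205226 + 83·9·242055 = 361643617; y_4 = 82·242055 + 9·2205226 = 39695544.
  From (x_4, y_4) = (361643617, 39695544): x_5 = 82·361643617 + 83·9·39695544 = 59307347962; y_5 = 82·39695544 + 9·361643617 = 6509827161.
Step 3: Verify x_5² - 83·y_5² = 3517361522285745553444 - 3517361522285745553443 = 1 (should be 1). ✓

(x_1, y_1) = (82, 9); (x_5, y_5) = (59307347962, 6509827161).


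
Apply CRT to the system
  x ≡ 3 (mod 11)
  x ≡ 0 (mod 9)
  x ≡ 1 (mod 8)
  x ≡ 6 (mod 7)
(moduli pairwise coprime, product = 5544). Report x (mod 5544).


Product of moduli M = 11 · 9 · 8 · 7 = 5544.
Merge one congruence at a time:
  Start: x ≡ 3 (mod 11).
  Combine with x ≡ 0 (mod 9); new modulus lcm = 99.
    Write x = 3 + 11·t and substitute into x ≡ 0 (mod 9): 11·t ≡ 0 − 3 = -3 (mod 9).
    Reduce coefficients mod 9: 2·t ≡ 6 (mod 9).
    The inverse of 2 mod 9 is 5 (since 2·5 = 10 = 1·9 + 1), so t ≡ 5·6 = 30 ≡ 3 (mod 9).
    Then x = 3 + 11·3 = 36, valid modulo lcm(11, 9) = 99: x ≡ 36 (mod 99).
  Combine with x ≡ 1 (mod 8); new modulus lcm = 792.
    Write x = 36 + 99·t and substitute into x ≡ 1 (mod 8): 99·t ≡ 1 − 36 = -35 (mod 8).
    Reduce coefficients mod 8: 3·t ≡ 5 (mod 8).
    The inverse of 3 mod 8 is 3 (since 3·3 = 9 = 1·8 + 1), so t ≡ 3·5 = 15 ≡ 7 (mod 8).
    Then x = 36 + 99·7 = 729, valid modulo lcm(99, 8) = 792: x ≡ 729 (mod 792).
  Combine with x ≡ 6 (mod 7); new modulus lcm = 5544.
    Write x = 729 + 792·t and substitute into x ≡ 6 (mod 7): 792·t ≡ 6 − 729 = -723 (mod 7).
    Reduce coefficients mod 7: 1·t ≡ 5 (mod 7).
    So t ≡ 5 (mod 7).
    Then x = 729 + 792·5 = 4689, valid modulo lcm(792, 7) = 5544: x ≡ 4689 (mod 5544).
Verify against each original: 4689 mod 11 = 3, 4689 mod 9 = 0, 4689 mod 8 = 1, 4689 mod 7 = 6.

x ≡ 4689 (mod 5544).


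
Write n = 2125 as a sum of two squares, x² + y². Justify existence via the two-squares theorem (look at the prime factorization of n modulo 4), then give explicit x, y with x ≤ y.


Step 1: Factor n = 2125 = 5^3 · 17.
Step 2: Check the mod-4 condition on each prime factor: 5 ≡ 1 (mod 4), exponent 3; 17 ≡ 1 (mod 4), exponent 1.
All primes ≡ 3 (mod 4) appear to even exponent (or don't appear), so by the two-squares theorem n IS expressible as a sum of two squares.
Step 3: Build a representation. Group n = k² · m with k = 5 and m = 5 · 17 = 85 (a product of primes ≡ 1 (mod 4)); a representation of m scales to one of n via (k·x)² + (k·y)² = k²(x² + y²). Each prime p ≡ 1 (mod 4) is itself a sum of two squares; find a² by testing p − a² for a perfect square:
  5: 5 − 1² = 4 = 2² ⇒ 5 = 1² + 2².
  17: 17 − 1² = 16 = 4² ⇒ 17 = 1² + 4².
  Combine using the Brahmagupta–Fibonacci identity (a² + b²)(c² + d²) = (ac − bd)² + (ad + bc)² = (ac + bd)² + (ad − bc)²:
  5 · 17 = 85: from (1² + 2²)(1² + 4²), take (1·1 − 2·4, 1·4 + 2·1) = (1 − 8, 4 + 2) = (-7, 6); dropping signs (only squares matter) gives (7, 6); check 7² + 6² = 49 + 36 = 85 ✓.
  Scale by k = 5: (5·7, 5·6) = (35, 30).
Step 4: Order so x ≤ y and verify: 30² + 35² = 900 + 1225 = 2125 = n. ✓

n = 2125 = 30² + 35² (one valid representation with x ≤ y).


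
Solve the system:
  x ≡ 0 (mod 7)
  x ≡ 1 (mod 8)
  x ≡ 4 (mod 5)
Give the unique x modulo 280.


Moduli 7, 8, 5 are pairwise coprime; by CRT there is a unique solution modulo M = 7 · 8 · 5 = 280.
Solve pairwise, accumulating the modulus:
  Start with x ≡ 0 (mod 7).
  Combine with x ≡ 1 (mod 8): since gcd(7, 8) = 1, we get a unique residue mod 56.
    Write x = 0 + 7·t and substitute into x ≡ 1 (mod 8): 7·t ≡ 1 − 0 = 1 (mod 8).
    The inverse of 7 mod 8 is 7 (since 7·7 = 49 = 6·8 + 1), so t ≡ 7·1 = 7 ≡ 7 (mod 8).
    Then x = 0 + 7·7 = 49, valid modulo lcm(7, 8) = 56: x ≡ 49 (mod 56).
  Combine with x ≡ 4 (mod 5): since gcd(56, 5) = 1, we get a unique residue mod 280.
    Write x = 49 + 56·t and substitute into x ≡ 4 (mod 5): 56·t ≡ 4 − 49 = -45 (mod 5).
    Reduce coefficients mod 5: 1·t ≡ 0 (mod 5).
    So t ≡ 0 (mod 5).
    Then x = 49 + 56·0 = 49, valid modulo lcm(56, 5) = 280: x ≡ 49 (mod 280).
Verify: 49 mod 7 = 0 ✓, 49 mod 8 = 1 ✓, 49 mod 5 = 4 ✓.

x ≡ 49 (mod 280).


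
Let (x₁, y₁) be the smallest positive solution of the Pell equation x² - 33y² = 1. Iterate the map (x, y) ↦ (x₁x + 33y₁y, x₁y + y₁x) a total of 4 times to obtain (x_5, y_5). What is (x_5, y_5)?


Step 1: Find the fundamental solution (x₁, y₁) of x² - 33y² = 1.
  Expand √33 as a continued fraction. a₀ = ⌊√33⌋ = 5; iterate m_{k+1} = d_k·a_k − m_k, d_{k+1} = (33 − m_{k+1}²)/d_k, a_{k+1} = ⌊(a₀ + m_{k+1})/d_{k+1}⌋ (starting m₀ = 0, d₀ = 1), with convergents p_k = a_k·p_{k-1} + p_{k-2}, q_k = a_k·q_{k-1} + q_{k-2} (p₋₁ = 1, q₋₁ = 0):
  k = 0: a₀ = 5; p₀/q₀ = 5/1; p₀² − 33·q₀² = 25 − 33 = -8.
  k = 1: m = 5, d = 8, a = ⌊(5 + 5)/8⌋ = 1; p/q = (1·5 + 1)/(1·1 + 0) = 6/1; p² − 33·q² = 36 − 33 = 3.
  k = 2: m = 3, d = 3, a = ⌊(5 + 3)/3⌋ = 2; p/q = (2·6 + 5)/(2·1 + 1) = 17/3; p² − 33·q² = 289 − 297 = -8.
  k = 3: m = 3, d = 8, a = ⌊(5 + 3)/8⌋ = 1; p/q = (1·17 + 6)/(1·3 + 1) = 23/4; p² − 33·q² = 529 − 528 = 1.
  The first convergent with p² − 33·q² = 1 gives the fundamental solution (x₁, y₁) = (23, 4).
Step 2: Apply the recurrence (x_{n+1}, y_{n+1}) = (x₁x_n + 33y₁y_n, x₁y_n + y₁x_n) repeatedly.
  From (x_1, y_1) = (23, 4): x_2 = 23·23 + 33·4·4 = 1057; y_2 = 23·4 + 4·23 = 184.
  From (x_2, y_2) = (1057, 184): x_3 = 23·1057 + 33·4·184 = 48599; y_3 = 23·184 + 4·1057 = 8460.
  From (x_3, y_3) = (48599, 8460): x_4 = 23·48599 + 33·4·8460 = 2234497; y_4 = 23·8460 + 4·48599 = 388976.
  From (x_4, y_4) = (2234497, 388976): x_5 = 23·2234497 + 33·4·388976 = 102738263; y_5 = 23·388976 + 4·2234497 = 17884436.
Step 3: Verify x_5² - 33·y_5² = 10555150684257169 - 10555150684257168 = 1 (should be 1). ✓

(x_1, y_1) = (23, 4); (x_5, y_5) = (102738263, 17884436).


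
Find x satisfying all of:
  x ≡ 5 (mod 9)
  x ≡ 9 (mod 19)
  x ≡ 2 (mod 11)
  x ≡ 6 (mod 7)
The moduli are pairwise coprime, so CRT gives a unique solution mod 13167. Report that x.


Product of moduli M = 9 · 19 · 11 · 7 = 13167.
Merge one congruence at a time:
  Start: x ≡ 5 (mod 9).
  Combine with x ≡ 9 (mod 19); new modulus lcm = 171.
    Write x = 5 + 9·t and substitute into x ≡ 9 (mod 19): 9·t ≡ 9 − 5 = 4 (mod 19).
    The inverse of 9 mod 19 is 17 (since 9·17 = 153 = 8·19 + 1), so t ≡ 17·4 = 68 ≡ 11 (mod 19).
    Then x = 5 + 9·11 = 104, valid modulo lcm(9, 19) = 171: x ≡ 104 (mod 171).
  Combine with x ≡ 2 (mod 11); new modulus lcm = 1881.
    Write x = 104 + 171·t and substitute into x ≡ 2 (mod 11): 171·t ≡ 2 − 104 = -102 (mod 11).
    Reduce coefficients mod 11: 6·t ≡ 8 (mod 11).
    The inverse of 6 mod 11 is 2 (since 6·2 = 12 = 1·11 + 1), so t ≡ 2·8 = 16 ≡ 5 (mod 11).
    Then x = 104 + 171·5 = 959, valid modulo lcm(171, 11) = 1881: x ≡ 959 (mod 1881).
  Combine with x ≡ 6 (mod 7); new modulus lcm = 13167.
    Write x = 959 + 1881·t and substitute into x ≡ 6 (mod 7): 1881·t ≡ 6 − 959 = -953 (mod 7).
    Reduce coefficients mod 7: 5·t ≡ 6 (mod 7).
    The inverse of 5 mod 7 is 3 (since 5·3 = 15 = 2·7 + 1), so t ≡ 3·6 = 18 ≡ 4 (mod 7).
    Then x = 959 + 1881·4 = 8483, valid modulo lcm(1881, 7) = 13167: x ≡ 8483 (mod 13167).
Verify against each original: 8483 mod 9 = 5, 8483 mod 19 = 9, 8483 mod 11 = 2, 8483 mod 7 = 6.

x ≡ 8483 (mod 13167).


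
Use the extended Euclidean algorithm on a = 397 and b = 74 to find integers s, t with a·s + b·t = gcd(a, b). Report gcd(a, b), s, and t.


Euclidean algorithm on (397, 74) — divide until remainder is 0:
  397 = 5 · 74 + 27
  74 = 2 · 27 + 20
  27 = 1 · 20 + 7
  20 = 2 · 7 + 6
  7 = 1 · 6 + 1
  6 = 6 · 1 + 0
gcd(397, 74) = 1.
Track Bezout coefficients alongside the remainders: start with r₀ = 397 = a·1 + b·0 (s = 1, t = 0) and r₁ = 74 = a·0 + b·1 (s = 0, t = 1); each new remainder r_{k+1} = r_{k-1} − q_k·r_k inherits s_{k+1} = s_{k-1} − q_k·s_k, t_{k+1} = t_{k-1} − q_k·t_k, so r_k = a·s_k + b·t_k at every step:
  q = 5: r = 27, s = 1 − 5·0 = 1, t = 0 − 5·1 = -5  (check: 397·1 + 74·(-5) = 27)
  q = 2: r = 20, s = 0 − 2·1 = -2, t = 1 − 2·(-5) = 11  (check: 397·(-2) + 74·11 = 20)
  q = 1: r = 7, s = 1 − 1·(-2) = 3, t = -5 − 1·11 = -16  (check: 397·3 + 74·(-16) = 7)
  q = 2: r = 6, s = -2 − 2·3 = -8, t = 11 − 2·(-16) = 43  (check: 397·(-8) + 74·43 = 6)
  q = 1: r = 1, s = 3 − 1·(-8) = 11, t = -16 − 1·43 = -59  (check: 397·11 + 74·(-59) = 1)
The row with r = 1 (the gcd) gives the Bezout coefficients s = 11, t = -59.
Result: 397 · (11) + 74 · (-59) = 1.

gcd(397, 74) = 1; s = 11, t = -59 (check: 397·11 + 74·(-59) = 1).


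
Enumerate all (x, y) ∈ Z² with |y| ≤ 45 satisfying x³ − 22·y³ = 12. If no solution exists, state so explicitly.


The equation is x³ - 22y³ = 12. For fixed y, x³ = 22·y³ + 12, so a solution requires the RHS to be a perfect cube.
Strategy: iterate y from -45 to 45, compute RHS = 22·y³ + 12, and check whether it is a (positive or negative) perfect cube.
Check small values of y:
  y = 0: RHS = 12 is not a perfect cube.
  y = 1: RHS = 34 is not a perfect cube.
  y = -1: RHS = -10 is not a perfect cube.
  y = 2: RHS = 188 is not a perfect cube.
  y = -2: RHS = -164 is not a perfect cube.
  y = 3: RHS = 606 is not a perfect cube.
  y = -3: RHS = -582 is not a perfect cube.
Continuing the search up to |y| = 45 finds no solutions either.
No (x, y) in the scanned range satisfies the equation.

No integer solutions with |y| ≤ 45.


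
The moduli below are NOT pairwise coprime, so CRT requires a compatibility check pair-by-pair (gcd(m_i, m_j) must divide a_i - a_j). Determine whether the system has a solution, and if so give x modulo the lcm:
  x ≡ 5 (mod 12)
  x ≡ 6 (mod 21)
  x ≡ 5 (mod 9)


Moduli 12, 21, 9 are not pairwise coprime, so CRT works modulo lcm(m_i) when all pairwise compatibility conditions hold.
Pairwise compatibility: gcd(m_i, m_j) must divide a_i - a_j for every pair.
Merge one congruence at a time:
  Start: x ≡ 5 (mod 12).
  Combine with x ≡ 6 (mod 21): gcd(12, 21) = 3, and 6 - 5 = 1 is NOT divisible by 3.
    ⇒ system is inconsistent (no integer solution).

No solution (the system is inconsistent).


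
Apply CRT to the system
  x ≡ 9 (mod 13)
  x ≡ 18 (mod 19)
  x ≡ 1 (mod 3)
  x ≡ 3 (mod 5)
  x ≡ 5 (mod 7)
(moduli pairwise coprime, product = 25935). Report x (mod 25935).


Product of moduli M = 13 · 19 · 3 · 5 · 7 = 25935.
Merge one congruence at a time:
  Start: x ≡ 9 (mod 13).
  Combine with x ≡ 18 (mod 19); new modulus lcm = 247.
    Write x = 9 + 13·t and substitute into x ≡ 18 (mod 19): 13·t ≡ 18 − 9 = 9 (mod 19).
    The inverse of 13 mod 19 is 3 (since 13·3 = 39 = 2·19 + 1), so t ≡ 3·9 = 27 ≡ 8 (mod 19).
    Then x = 9 + 13·8 = 113, valid modulo lcm(13, 19) = 247: x ≡ 113 (mod 247).
  Combine with x ≡ 1 (mod 3); new modulus lcm = 741.
    Write x = 113 + 247·t and substitute into x ≡ 1 (mod 3): 247·t ≡ 1 − 113 = -112 (mod 3).
    Reduce coefficients mod 3: 1·t ≡ 2 (mod 3).
    So t ≡ 2 (mod 3).
    Then x = 113 + 247·2 = 607, valid modulo lcm(247, 3) = 741: x ≡ 607 (mod 741).
  Combine with x ≡ 3 (mod 5); new modulus lcm = 3705.
    Write x = 607 + 741·t and substitute into x ≡ 3 (mod 5): 741·t ≡ 3 − 607 = -604 (mod 5).
    Reduce coefficients mod 5: 1·t ≡ 1 (mod 5).
    So t ≡ 1 (mod 5).
    Then x = 607 + 741·1 = 1348, valid modulo lcm(741, 5) = 3705: x ≡ 1348 (mod 3705).
  Combine with x ≡ 5 (mod 7); new modulus lcm = 25935.
    Write x = 1348 + 3705·t and substitute into x ≡ 5 (mod 7): 3705·t ≡ 5 − 1348 = -1343 (mod 7).
    Reduce coefficients mod 7: 2·t ≡ 1 (mod 7).
    The inverse of 2 mod 7 is 4 (since 2·4 = 8 = 1·7 + 1), so t ≡ 4·1 = 4 ≡ 4 (mod 7).
    Then x = 1348 + 3705·4 = 16168, valid modulo lcm(3705, 7) = 25935: x ≡ 16168 (mod 25935).
Verify against each original: 16168 mod 13 = 9, 16168 mod 19 = 18, 16168 mod 3 = 1, 16168 mod 5 = 3, 16168 mod 7 = 5.

x ≡ 16168 (mod 25935).


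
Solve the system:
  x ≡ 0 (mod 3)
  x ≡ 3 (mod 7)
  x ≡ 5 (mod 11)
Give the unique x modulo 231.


Moduli 3, 7, 11 are pairwise coprime; by CRT there is a unique solution modulo M = 3 · 7 · 11 = 231.
Solve pairwise, accumulating the modulus:
  Start with x ≡ 0 (mod 3).
  Combine with x ≡ 3 (mod 7): since gcd(3, 7) = 1, we get a unique residue mod 21.
    Write x = 0 + 3·t and substitute into x ≡ 3 (mod 7): 3·t ≡ 3 − 0 = 3 (mod 7).
    The inverse of 3 mod 7 is 5 (since 3·5 = 15 = 2·7 + 1), so t ≡ 5·3 = 15 ≡ 1 (mod 7).
    Then x = 0 + 3·1 = 3, valid modulo lcm(3, 7) = 21: x ≡ 3 (mod 21).
  Combine with x ≡ 5 (mod 11): since gcd(21, 11) = 1, we get a unique residue mod 231.
    Write x = 3 + 21·t and substitute into x ≡ 5 (mod 11): 21·t ≡ 5 − 3 = 2 (mod 11).
    Reduce coefficients mod 11: 10·t ≡ 2 (mod 11).
    The inverse of 10 mod 11 is 10 (since 10·10 = 100 = 9·11 + 1), so t ≡ 10·2 = 20 ≡ 9 (mod 11).
    Then x = 3 + 21·9 = 192, valid modulo lcm(21, 11) = 231: x ≡ 192 (mod 231).
Verify: 192 mod 3 = 0 ✓, 192 mod 7 = 3 ✓, 192 mod 11 = 5 ✓.

x ≡ 192 (mod 231).


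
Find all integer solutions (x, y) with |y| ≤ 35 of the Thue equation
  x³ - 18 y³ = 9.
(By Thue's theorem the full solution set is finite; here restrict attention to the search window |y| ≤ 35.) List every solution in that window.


The equation is x³ - 18y³ = 9. For fixed y, x³ = 18·y³ + 9, so a solution requires the RHS to be a perfect cube.
Strategy: iterate y from -35 to 35, compute RHS = 18·y³ + 9, and check whether it is a (positive or negative) perfect cube.
Check small values of y:
  y = 0: RHS = 9 is not a perfect cube.
  y = 1: RHS = 27 = (3)³ ⇒ x = 3 works.
  y = -1: RHS = -9 is not a perfect cube.
  y = 2: RHS = 153 is not a perfect cube.
  y = -2: RHS = -135 is not a perfect cube.
  y = 3: RHS = 495 is not a perfect cube.
  y = -3: RHS = -477 is not a perfect cube.
Continuing the search up to |y| = 35 finds no further solutions beyond those listed.
Collected solutions: (3, 1).

Solutions (with |y| ≤ 35): (3, 1).


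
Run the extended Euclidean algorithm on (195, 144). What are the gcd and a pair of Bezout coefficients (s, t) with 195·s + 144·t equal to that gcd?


Euclidean algorithm on (195, 144) — divide until remainder is 0:
  195 = 1 · 144 + 51
  144 = 2 · 51 + 42
  51 = 1 · 42 + 9
  42 = 4 · 9 + 6
  9 = 1 · 6 + 3
  6 = 2 · 3 + 0
gcd(195, 144) = 3.
Track Bezout coefficients alongside the remainders: start with r₀ = 195 = a·1 + b·0 (s = 1, t = 0) and r₁ = 144 = a·0 + b·1 (s = 0, t = 1); each new remainder r_{k+1} = r_{k-1} − q_k·r_k inherits s_{k+1} = s_{k-1} − q_k·s_k, t_{k+1} = t_{k-1} − q_k·t_k, so r_k = a·s_k + b·t_k at every step:
  q = 1: r = 51, s = 1 − 1·0 = 1, t = 0 − 1·1 = -1  (check: 195·1 + 144·(-1) = 51)
  q = 2: r = 42, s = 0 − 2·1 = -2, t = 1 − 2·(-1) = 3  (check: 195·(-2) + 144·3 = 42)
  q = 1: r = 9, s = 1 − 1·(-2) = 3, t = -1 − 1·3 = -4  (check: 195·3 + 144·(-4) = 9)
  q = 4: r = 6, s = -2 − 4·3 = -14, t = 3 − 4·(-4) = 19  (check: 195·(-14) + 144·19 = 6)
  q = 1: r = 3, s = 3 − 1·(-14) = 17, t = -4 − 1·19 = -23  (check: 195·17 + 144·(-23) = 3)
The row with r = 3 (the gcd) gives the Bezout coefficients s = 17, t = -23.
Result: 195 · (17) + 144 · (-23) = 3.

gcd(195, 144) = 3; s = 17, t = -23 (check: 195·17 + 144·(-23) = 3).


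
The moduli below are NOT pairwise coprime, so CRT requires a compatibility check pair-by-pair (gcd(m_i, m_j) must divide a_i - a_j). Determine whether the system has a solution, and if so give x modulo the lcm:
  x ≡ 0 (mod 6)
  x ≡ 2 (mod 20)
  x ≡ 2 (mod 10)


Moduli 6, 20, 10 are not pairwise coprime, so CRT works modulo lcm(m_i) when all pairwise compatibility conditions hold.
Pairwise compatibility: gcd(m_i, m_j) must divide a_i - a_j for every pair.
Merge one congruence at a time:
  Start: x ≡ 0 (mod 6).
  Combine with x ≡ 2 (mod 20): gcd(6, 20) = 2; 2 - 0 = 2, which IS divisible by 2, so compatible.
    Write x = 0 + 6·t and substitute into x ≡ 2 (mod 20): 6·t ≡ 2 − 0 = 2 (mod 20).
    Divide the congruence (and modulus) by g = 2: 3·t ≡ 1 (mod 10).
    The inverse of 3 mod 10 is 7 (since 3·7 = 21 = 2·10 + 1), so t ≡ 7·1 = 7 ≡ 7 (mod 10).
    Then x = 0 + 6·7 = 42, valid modulo lcm(6, 20) = 60: x ≡ 42 (mod 60).
  Combine with x ≡ 2 (mod 10): gcd(60, 10) = 10; 2 - 42 = -40, which IS divisible by 10, so compatible.
    Write x = 42 + 60·t and substitute into x ≡ 2 (mod 10): 60·t ≡ 2 − 42 = -40 (mod 10).
    Divide the congruence (and modulus) by g = 10: 6·t ≡ -4 (mod 1).
    Modulo 1 every t works; take t = 0.
    Then x = 42 + 60·0 = 42, valid modulo lcm(60, 10) = 60: x ≡ 42 (mod 60).
Verify: 42 mod 6 = 0, 42 mod 20 = 2, 42 mod 10 = 2.

x ≡ 42 (mod 60).


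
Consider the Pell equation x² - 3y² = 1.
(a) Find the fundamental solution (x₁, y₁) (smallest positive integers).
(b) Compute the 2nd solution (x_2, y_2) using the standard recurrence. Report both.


Step 1: Find the fundamental solution (x₁, y₁) of x² - 3y² = 1.
  Expand √3 as a continued fraction. a₀ = ⌊√3⌋ = 1; iterate m_{k+1} = d_k·a_k − m_k, d_{k+1} = (3 − m_{k+1}²)/d_k, a_{k+1} = ⌊(a₀ + m_{k+1})/d_{k+1}⌋ (starting m₀ = 0, d₀ = 1), with convergents p_k = a_k·p_{k-1} + p_{k-2}, q_k = a_k·q_{k-1} + q_{k-2} (p₋₁ = 1, q₋₁ = 0):
  k = 0: a₀ = 1; p₀/q₀ = 1/1; p₀² − 3·q₀² = 1 − 3 = -2.
  k = 1: m = 1, d = 2, a = ⌊(1 + 1)/2⌋ = 1; p/q = (1·1 + 1)/(1·1 + 0) = 2/1; p² − 3·q² = 4 − 3 = 1.
  The first convergent with p² − 3·q² = 1 gives the fundamental solution (x₁, y₁) = (2, 1).
Step 2: Apply the recurrence (x_{n+1}, y_{n+1}) = (x₁x_n + 3y₁y_n, x₁y_n + y₁x_n) repeatedly.
  From (x_1, y_1) = (2, 1): x_2 = 2·2 + 3·1·1 = 7; y_2 = 2·1 + 1·2 = 4.
Step 3: Verify x_2² - 3·y_2² = 49 - 48 = 1 (should be 1). ✓

(x_1, y_1) = (2, 1); (x_2, y_2) = (7, 4).


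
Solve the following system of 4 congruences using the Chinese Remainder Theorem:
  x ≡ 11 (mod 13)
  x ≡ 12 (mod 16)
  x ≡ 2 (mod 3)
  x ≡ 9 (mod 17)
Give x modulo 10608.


Product of moduli M = 13 · 16 · 3 · 17 = 10608.
Merge one congruence at a time:
  Start: x ≡ 11 (mod 13).
  Combine with x ≡ 12 (mod 16); new modulus lcm = 208.
    Write x = 11 + 13·t and substitute into x ≡ 12 (mod 16): 13·t ≡ 12 − 11 = 1 (mod 16).
    The inverse of 13 mod 16 is 5 (since 13·5 = 65 = 4·16 + 1), so t ≡ 5·1 = 5 ≡ 5 (mod 16).
    Then x = 11 + 13·5 = 76, valid modulo lcm(13, 16) = 208: x ≡ 76 (mod 208).
  Combine with x ≡ 2 (mod 3); new modulus lcm = 624.
    Write x = 76 + 208·t and substitute into x ≡ 2 (mod 3): 208·t ≡ 2 − 76 = -74 (mod 3).
    Reduce coefficients mod 3: 1·t ≡ 1 (mod 3).
    So t ≡ 1 (mod 3).
    Then x = 76 + 208·1 = 284, valid modulo lcm(208, 3) = 624: x ≡ 284 (mod 624).
  Combine with x ≡ 9 (mod 17); new modulus lcm = 10608.
    Write x = 284 + 624·t and substitute into x ≡ 9 (mod 17): 624·t ≡ 9 − 284 = -275 (mod 17).
    Reduce coefficients mod 17: 12·t ≡ 14 (mod 17).
    The inverse of 12 mod 17 is 10 (since 12·10 = 120 = 7·17 + 1), so t ≡ 10·14 = 140 ≡ 4 (mod 17).
    Then x = 284 + 624·4 = 2780, valid modulo lcm(624, 17) = 10608: x ≡ 2780 (mod 10608).
Verify against each original: 2780 mod 13 = 11, 2780 mod 16 = 12, 2780 mod 3 = 2, 2780 mod 17 = 9.

x ≡ 2780 (mod 10608).
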